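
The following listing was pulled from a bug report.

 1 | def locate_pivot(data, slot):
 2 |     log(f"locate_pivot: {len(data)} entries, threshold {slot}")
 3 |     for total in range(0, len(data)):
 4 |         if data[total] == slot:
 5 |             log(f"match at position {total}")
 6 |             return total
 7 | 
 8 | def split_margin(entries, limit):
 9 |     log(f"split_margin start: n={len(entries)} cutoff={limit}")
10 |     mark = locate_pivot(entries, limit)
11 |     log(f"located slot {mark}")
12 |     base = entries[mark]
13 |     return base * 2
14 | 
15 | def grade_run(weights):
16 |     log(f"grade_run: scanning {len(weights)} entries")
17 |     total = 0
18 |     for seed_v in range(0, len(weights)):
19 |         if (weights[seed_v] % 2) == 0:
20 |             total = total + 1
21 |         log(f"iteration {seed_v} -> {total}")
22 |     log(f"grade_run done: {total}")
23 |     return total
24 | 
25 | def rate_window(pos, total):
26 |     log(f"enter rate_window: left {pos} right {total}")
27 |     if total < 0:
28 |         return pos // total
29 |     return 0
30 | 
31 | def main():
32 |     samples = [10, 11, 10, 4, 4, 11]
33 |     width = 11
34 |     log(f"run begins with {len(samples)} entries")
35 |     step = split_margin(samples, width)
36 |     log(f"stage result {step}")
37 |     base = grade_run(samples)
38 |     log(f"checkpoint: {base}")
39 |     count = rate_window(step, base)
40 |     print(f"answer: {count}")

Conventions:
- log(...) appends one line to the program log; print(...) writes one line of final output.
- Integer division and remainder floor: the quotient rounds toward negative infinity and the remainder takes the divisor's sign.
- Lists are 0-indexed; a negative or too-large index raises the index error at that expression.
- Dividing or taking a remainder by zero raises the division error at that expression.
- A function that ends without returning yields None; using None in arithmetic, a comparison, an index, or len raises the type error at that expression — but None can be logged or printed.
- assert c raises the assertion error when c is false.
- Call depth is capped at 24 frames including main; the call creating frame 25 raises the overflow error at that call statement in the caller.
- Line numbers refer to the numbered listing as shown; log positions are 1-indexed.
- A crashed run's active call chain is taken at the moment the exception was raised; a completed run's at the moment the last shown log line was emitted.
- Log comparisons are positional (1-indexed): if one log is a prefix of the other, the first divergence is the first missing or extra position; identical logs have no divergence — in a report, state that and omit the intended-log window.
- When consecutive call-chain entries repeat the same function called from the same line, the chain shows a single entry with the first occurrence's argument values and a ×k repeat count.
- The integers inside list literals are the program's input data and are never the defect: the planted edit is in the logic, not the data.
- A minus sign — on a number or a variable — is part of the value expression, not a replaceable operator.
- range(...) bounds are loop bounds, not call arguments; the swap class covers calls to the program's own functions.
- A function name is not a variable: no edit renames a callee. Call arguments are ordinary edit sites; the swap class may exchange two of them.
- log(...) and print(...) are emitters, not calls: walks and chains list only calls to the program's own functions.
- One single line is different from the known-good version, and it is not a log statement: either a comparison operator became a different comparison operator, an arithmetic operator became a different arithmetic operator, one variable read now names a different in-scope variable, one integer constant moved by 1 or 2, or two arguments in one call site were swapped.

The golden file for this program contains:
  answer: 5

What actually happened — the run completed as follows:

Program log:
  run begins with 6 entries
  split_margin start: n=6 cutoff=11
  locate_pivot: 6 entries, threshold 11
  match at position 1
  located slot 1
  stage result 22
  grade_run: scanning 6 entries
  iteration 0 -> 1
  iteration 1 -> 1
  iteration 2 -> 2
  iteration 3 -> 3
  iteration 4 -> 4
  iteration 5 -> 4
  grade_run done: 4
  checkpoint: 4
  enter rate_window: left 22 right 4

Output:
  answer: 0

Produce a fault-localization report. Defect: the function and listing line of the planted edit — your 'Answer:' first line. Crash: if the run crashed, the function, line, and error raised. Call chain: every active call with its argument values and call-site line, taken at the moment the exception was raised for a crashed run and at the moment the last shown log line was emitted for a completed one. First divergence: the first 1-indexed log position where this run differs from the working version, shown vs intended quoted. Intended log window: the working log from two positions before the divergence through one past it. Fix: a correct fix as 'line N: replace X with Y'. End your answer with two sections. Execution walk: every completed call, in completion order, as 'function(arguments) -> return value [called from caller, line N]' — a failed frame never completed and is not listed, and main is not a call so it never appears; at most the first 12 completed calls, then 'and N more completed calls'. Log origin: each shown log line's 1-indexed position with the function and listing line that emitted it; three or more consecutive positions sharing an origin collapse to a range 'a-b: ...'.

Answer: the defect is in rate_window at line 27.
Key fact: Log streams are identical — the defect surfaces only in the printed output.
Call chain: main -> rate_window(22, 4) (called at line 39).
First divergence: none (the log streams are identical).
Execution walk:
  locate_pivot([10, 11, 10, 4, 4, 11], 11) -> 1  [called from split_margin, line 10]
  split_margin([10, 11, 10, 4, 4, 11], 11) -> 22  [called from main, line 35]
  grade_run([10, 11, 10, 4, 4, 11]) -> 4  [called from main, line 37]
  rate_window(22, 4) -> 0  [called from main, line 39]
Origin of each log line:
  1: from main, line 34
  2: from split_margin, line 9
  3: from locate_pivot, line 2
  4: from locate_pivot, line 5
  5: from split_margin, line 11
  6: from main, line 36
  7: from grade_run, line 16
  8-13: from grade_run, line 21
  14: from grade_run, line 22
  15: from main, line 38
  16: from rate_window, line 26
A correct fix: line 27: replace `<` with `!=`.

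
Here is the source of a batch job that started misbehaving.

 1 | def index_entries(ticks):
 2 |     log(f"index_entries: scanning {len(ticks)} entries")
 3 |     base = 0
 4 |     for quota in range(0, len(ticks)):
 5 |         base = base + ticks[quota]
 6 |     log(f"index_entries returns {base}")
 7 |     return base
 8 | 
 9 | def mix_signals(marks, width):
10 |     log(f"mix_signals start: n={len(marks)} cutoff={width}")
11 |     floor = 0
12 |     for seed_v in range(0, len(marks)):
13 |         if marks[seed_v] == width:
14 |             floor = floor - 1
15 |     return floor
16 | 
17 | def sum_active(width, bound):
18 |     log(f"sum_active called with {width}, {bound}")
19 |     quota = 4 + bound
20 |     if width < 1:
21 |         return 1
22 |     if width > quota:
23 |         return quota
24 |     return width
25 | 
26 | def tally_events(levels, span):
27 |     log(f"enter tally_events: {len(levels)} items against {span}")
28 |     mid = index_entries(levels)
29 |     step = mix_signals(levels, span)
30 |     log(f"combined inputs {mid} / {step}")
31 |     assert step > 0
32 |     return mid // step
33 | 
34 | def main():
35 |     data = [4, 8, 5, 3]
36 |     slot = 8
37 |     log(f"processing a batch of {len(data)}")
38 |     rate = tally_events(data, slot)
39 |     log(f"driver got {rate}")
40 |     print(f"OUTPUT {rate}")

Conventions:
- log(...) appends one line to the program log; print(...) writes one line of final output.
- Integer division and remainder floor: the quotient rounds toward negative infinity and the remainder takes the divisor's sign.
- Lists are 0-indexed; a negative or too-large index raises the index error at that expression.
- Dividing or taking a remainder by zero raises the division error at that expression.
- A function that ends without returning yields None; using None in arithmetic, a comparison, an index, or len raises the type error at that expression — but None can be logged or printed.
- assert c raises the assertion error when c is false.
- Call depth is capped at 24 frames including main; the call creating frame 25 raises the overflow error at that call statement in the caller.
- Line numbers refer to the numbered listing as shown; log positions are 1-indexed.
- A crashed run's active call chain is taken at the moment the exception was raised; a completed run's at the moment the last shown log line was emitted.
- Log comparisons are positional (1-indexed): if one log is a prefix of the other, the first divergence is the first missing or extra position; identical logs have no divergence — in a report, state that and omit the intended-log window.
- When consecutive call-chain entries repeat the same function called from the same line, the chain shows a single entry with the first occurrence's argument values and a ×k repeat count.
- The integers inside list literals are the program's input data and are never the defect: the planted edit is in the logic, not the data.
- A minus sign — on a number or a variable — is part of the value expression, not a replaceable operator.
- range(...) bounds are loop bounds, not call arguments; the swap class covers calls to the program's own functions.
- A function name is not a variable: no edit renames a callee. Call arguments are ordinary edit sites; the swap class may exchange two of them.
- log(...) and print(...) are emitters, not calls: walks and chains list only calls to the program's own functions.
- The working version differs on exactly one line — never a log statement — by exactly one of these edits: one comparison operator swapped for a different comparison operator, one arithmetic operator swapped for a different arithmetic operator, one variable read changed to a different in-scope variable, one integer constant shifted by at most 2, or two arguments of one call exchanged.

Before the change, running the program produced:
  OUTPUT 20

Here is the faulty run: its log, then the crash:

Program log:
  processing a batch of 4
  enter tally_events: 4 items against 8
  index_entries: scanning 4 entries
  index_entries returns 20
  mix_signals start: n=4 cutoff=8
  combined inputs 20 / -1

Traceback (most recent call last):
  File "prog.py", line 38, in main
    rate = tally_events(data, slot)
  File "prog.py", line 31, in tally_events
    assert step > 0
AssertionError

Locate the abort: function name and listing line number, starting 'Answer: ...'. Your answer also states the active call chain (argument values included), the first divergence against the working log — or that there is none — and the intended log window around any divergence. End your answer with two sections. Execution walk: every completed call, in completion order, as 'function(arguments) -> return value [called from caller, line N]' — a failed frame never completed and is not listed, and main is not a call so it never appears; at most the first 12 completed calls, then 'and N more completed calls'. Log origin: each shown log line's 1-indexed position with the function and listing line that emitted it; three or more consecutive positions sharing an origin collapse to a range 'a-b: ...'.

Answer: the error was raised in tally_events, line 31.
Key observation: The log first diverges at position 6: the faulty run prints 'combined inputs 20 / -1' where the working version prints 'combined inputs 20 / 1'.
Call chain: main -> tally_events([4, 8, 5, 3], 8) (called at line 38).
First divergence: position 6 — the shown line 'combined inputs 20 / -1' should read 'combined inputs 20 / 1'.
Intended log window:
  4: index_entries returns 20
  5: mix_signals start: n=4 cutoff=8
  6: combined inputs 20 / 1
  7: driver got 20
Execution walk:
  index_entries([4, 8, 5, 3]) -> 20  [called from tally_events, line 28]
  mix_signals([4, 8, 5, 3], 8) -> -1  [called from tally_events, line 29]
Log line origins:
  1: from main, line 37
  2: from tally_events, line 27
  3: from index_entries, line 2
  4: from index_entries, line 6
  5: from mix_signals, line 10
  6: from tally_events, line 30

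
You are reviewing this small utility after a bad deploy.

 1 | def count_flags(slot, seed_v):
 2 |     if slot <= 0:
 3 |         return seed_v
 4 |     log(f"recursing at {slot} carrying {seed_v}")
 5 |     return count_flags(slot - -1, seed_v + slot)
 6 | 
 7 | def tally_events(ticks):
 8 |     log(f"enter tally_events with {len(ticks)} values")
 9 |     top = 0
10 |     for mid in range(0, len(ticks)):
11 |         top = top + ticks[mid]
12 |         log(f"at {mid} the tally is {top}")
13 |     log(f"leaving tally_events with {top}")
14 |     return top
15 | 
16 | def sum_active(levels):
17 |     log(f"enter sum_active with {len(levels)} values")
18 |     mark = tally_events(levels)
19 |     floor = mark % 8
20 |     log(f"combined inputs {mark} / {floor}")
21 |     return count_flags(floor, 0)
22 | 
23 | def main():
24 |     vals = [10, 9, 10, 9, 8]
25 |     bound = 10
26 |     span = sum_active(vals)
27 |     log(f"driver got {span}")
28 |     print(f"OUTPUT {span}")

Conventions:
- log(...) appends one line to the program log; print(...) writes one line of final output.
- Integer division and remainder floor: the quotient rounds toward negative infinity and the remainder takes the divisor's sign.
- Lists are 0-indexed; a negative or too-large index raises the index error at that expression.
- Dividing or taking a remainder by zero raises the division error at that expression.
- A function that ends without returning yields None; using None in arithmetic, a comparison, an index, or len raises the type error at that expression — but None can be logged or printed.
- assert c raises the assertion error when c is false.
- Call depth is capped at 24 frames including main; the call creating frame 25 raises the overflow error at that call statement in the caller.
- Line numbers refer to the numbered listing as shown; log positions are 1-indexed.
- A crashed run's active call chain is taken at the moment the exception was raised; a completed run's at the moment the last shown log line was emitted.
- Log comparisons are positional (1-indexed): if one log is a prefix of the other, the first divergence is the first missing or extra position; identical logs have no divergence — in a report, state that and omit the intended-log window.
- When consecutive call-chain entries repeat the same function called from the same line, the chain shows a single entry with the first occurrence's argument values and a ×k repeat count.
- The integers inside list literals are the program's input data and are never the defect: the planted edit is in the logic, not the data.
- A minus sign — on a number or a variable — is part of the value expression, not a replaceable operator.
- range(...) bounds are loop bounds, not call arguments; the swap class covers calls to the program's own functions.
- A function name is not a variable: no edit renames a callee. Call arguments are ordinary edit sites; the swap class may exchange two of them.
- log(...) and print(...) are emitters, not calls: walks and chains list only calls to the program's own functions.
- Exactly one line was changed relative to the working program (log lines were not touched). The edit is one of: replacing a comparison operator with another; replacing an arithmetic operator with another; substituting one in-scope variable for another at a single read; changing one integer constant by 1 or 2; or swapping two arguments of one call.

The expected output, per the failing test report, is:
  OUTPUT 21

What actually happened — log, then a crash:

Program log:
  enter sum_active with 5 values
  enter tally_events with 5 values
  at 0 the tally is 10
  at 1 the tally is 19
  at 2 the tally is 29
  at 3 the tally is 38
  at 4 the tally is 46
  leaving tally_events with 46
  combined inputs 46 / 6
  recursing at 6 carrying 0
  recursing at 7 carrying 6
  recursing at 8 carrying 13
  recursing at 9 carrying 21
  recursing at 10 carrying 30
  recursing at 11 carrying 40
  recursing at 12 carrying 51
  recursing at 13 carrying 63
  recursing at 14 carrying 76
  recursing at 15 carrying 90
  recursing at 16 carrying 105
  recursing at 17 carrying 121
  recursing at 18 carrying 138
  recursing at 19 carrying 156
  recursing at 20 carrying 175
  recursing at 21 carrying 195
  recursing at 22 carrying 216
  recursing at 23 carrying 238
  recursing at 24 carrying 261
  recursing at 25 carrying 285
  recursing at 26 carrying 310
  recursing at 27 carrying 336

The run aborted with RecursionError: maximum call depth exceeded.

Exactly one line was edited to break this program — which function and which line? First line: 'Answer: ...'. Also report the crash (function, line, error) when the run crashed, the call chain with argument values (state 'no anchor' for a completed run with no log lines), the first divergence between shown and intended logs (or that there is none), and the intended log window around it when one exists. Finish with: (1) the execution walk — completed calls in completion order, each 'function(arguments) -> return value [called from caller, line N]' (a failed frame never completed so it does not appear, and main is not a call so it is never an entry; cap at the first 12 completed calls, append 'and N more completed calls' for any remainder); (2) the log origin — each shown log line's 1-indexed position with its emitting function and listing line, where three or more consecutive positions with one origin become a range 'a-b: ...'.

Answer: the defect is in count_flags at line 5.
Key fact: The earliest visible damage is log position 11 — 'recursing at 7 carrying 6' rather than the intended 'recursing at 5 carrying 6'.
Crash: count_flags, line 5, RecursionError.
Call chain: main -> sum_active([10, 9, 10, 9, 8]) (called at line 26) -> count_flags(6, 0) (called at line 21) -> count_flags(7, 6) (called at line 5) ×21.
First divergence: position 11 — shown 'recursing at 7 carrying 6', intended 'recursing at 5 carrying 6'.
Intended log window:
  9: combined inputs 46 / 6
  10: recursing at 6 carrying 0
  11: recursing at 5 carrying 6
  12: recursing at 4 carrying 11
Execution walk:
  tally_events([10, 9, 10, 9, 8]) -> 46  [called from sum_active, line 18]
Log line origins:
  1 — sum_active, line 17
  2 — tally_events, line 8
  3-7 — tally_events, line 12
  8 — tally_events, line 13
  9 — sum_active, line 20
  10-31 — count_flags, line 4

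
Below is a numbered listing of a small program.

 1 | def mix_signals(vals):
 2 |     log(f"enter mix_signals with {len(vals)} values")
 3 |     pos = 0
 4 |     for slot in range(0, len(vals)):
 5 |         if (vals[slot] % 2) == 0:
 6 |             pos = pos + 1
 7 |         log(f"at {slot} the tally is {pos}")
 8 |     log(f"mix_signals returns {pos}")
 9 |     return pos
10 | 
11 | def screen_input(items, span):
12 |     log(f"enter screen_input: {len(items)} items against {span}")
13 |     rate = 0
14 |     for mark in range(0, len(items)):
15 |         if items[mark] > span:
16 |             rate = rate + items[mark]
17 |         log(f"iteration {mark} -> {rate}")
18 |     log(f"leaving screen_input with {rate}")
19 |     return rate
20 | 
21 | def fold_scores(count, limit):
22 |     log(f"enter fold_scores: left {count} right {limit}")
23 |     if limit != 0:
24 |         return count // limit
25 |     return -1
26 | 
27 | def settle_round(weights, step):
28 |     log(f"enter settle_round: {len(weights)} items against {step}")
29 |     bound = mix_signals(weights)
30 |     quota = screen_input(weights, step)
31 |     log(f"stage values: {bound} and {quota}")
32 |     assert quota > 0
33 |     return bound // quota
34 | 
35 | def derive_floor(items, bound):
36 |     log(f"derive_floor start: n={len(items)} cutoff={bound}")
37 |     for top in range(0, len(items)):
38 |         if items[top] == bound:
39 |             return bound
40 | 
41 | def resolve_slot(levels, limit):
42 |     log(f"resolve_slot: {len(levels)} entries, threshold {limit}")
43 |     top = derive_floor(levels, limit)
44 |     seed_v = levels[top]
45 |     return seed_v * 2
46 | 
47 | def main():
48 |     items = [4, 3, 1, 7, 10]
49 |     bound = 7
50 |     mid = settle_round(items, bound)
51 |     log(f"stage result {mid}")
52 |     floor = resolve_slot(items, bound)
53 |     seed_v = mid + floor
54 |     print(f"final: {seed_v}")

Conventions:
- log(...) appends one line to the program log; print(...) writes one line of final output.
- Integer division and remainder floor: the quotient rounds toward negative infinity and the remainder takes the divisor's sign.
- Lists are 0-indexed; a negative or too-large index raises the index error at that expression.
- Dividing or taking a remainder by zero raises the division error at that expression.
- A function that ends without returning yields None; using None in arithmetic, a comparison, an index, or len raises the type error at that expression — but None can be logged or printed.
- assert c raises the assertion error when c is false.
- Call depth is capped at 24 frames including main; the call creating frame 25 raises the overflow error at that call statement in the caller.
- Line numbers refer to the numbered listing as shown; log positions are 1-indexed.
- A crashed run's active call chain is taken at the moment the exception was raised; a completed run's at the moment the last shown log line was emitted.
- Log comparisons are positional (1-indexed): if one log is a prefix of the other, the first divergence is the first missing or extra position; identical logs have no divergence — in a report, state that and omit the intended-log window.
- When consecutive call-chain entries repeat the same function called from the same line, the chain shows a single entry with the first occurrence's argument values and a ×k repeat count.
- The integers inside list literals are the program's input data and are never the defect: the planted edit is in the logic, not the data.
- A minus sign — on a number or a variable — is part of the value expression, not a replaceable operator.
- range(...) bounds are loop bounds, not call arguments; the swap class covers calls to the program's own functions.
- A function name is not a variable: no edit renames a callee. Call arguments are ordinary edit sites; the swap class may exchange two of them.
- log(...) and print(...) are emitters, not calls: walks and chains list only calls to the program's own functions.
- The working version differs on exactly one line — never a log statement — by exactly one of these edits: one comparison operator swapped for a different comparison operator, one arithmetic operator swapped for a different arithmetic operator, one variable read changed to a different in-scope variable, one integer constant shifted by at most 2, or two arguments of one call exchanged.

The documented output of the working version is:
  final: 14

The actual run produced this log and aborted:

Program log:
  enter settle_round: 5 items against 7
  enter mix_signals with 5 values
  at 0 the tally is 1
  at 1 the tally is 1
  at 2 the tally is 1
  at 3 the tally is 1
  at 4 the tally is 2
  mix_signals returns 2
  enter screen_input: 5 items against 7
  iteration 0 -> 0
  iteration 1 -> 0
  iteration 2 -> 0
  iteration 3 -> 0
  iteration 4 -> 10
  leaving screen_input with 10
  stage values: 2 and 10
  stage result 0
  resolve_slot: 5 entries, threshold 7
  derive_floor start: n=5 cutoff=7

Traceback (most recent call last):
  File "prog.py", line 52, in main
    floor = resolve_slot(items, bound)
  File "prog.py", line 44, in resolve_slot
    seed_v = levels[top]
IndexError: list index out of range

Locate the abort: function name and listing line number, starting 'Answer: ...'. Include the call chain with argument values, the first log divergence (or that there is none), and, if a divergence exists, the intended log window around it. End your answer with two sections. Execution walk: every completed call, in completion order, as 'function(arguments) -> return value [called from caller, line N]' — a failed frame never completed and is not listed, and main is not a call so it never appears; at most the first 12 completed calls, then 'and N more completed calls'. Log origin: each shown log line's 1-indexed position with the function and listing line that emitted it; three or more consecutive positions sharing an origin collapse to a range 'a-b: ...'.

Answer: the error was raised in resolve_slot, line 44.
The tell: The logs agree in full; the defect surfaces as the crash itself.
Call chain: main -> resolve_slot([4, 3, 1, 7, 10], 7) (called at line 52).
First divergence: none; the two logs match at every position.
Execution walk:
  mix_signals([4, 3, 1, 7, 10]) -> 2  [called from settle_round, line 29]
  screen_input([4, 3, 1, 7, 10], 7) -> 10  [called from settle_round, line 30]
  settle_round([4, 3, 1, 7, 10], 7) -> 0  [called from main, line 50]
  derive_floor([4, 3, 1, 7, 10], 7) -> 7  [called from resolve_slot, line 43]
Log line origins:
  1: from settle_round, line 28
  2: from mix_signals, line 2
  3-7: from mix_signals, line 7
  8: from mix_signals, line 8
  9: from screen_input, line 12
  10-14: from screen_input, line 17
  15: from screen_input, line 18
  16: from settle_round, line 31
  17: from main, line 51
  18: from resolve_slot, line 42
  19: from derive_floor, line 36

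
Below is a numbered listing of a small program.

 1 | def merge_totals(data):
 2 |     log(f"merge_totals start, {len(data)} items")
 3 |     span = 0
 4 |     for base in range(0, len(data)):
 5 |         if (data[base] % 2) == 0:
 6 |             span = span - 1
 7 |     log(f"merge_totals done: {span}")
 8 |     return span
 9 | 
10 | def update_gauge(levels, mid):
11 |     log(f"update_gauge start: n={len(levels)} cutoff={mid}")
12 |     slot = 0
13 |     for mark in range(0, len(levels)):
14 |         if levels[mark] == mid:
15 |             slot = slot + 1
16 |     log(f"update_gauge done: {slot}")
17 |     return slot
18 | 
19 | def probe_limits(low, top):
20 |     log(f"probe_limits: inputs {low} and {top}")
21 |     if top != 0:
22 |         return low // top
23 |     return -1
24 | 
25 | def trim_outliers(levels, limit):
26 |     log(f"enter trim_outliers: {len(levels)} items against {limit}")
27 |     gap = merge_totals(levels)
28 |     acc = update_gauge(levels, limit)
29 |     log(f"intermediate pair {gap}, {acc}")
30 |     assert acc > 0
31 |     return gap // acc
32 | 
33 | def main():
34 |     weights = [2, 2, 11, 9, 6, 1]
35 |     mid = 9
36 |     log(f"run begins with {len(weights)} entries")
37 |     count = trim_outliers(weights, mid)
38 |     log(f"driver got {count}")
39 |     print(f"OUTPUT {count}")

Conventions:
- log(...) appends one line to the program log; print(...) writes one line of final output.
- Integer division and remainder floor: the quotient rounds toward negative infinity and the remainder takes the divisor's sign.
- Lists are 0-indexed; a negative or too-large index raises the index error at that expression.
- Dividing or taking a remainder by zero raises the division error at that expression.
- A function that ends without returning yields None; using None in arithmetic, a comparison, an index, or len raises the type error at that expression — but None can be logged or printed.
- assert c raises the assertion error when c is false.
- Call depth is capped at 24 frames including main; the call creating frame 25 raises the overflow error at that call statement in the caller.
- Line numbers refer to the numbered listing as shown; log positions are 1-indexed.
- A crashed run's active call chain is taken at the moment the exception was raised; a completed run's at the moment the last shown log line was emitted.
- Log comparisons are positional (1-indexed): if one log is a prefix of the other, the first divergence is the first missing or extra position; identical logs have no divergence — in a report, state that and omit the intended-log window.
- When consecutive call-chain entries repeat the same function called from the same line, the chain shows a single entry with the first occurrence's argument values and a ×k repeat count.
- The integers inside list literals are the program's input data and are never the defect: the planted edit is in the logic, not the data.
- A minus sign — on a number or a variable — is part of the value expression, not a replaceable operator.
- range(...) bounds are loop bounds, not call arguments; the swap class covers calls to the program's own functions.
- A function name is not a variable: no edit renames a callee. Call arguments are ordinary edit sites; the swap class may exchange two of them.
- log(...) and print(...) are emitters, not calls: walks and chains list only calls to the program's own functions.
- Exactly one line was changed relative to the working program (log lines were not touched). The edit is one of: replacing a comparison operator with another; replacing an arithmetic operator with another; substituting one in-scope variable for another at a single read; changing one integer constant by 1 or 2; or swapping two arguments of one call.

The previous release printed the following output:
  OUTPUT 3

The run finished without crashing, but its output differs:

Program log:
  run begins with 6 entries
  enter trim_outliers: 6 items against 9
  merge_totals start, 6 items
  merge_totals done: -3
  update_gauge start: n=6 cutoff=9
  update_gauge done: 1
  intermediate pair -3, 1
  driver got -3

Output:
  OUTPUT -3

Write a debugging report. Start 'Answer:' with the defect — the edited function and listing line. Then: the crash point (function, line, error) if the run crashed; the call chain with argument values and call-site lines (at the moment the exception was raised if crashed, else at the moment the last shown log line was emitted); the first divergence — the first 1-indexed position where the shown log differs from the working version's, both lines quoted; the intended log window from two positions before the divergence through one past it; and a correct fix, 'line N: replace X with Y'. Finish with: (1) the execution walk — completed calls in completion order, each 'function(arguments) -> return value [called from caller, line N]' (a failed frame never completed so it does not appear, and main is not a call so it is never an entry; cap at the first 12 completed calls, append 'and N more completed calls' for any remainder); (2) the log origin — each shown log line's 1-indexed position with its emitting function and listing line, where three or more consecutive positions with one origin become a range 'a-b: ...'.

Answer: the defect is in merge_totals at line 6.
Key observation: Position 4 is the first bad log line: 'merge_totals done: -3' should read 'merge_totals done: 3'.
Call chain: main.
First divergence: position 4; shown 'merge_totals done: -3' vs intended 'merge_totals done: 3'.
Intended log window:
  2: enter trim_outliers: 6 items against 9
  3: merge_totals start, 6 items
  4: merge_totals done: 3
  5: update_gauge start: n=6 cutoff=9
Execution walk:
  merge_totals([2, 2, 11, 9, 6, 1]) -> -3  [called from trim_outliers, line 27]
  update_gauge([2, 2, 11, 9, 6, 1], 9) -> 1  [called from trim_outliers, line 28]
  trim_outliers([2, 2, 11, 9, 6, 1], 9) -> -3  [called from main, line 37]
Log line origins:
  1: from main, line 36
  2: from trim_outliers, line 26
  3: from merge_totals, line 2
  4: from merge_totals, line 7
  5: from update_gauge, line 11
  6: from update_gauge, line 16
  7: from trim_outliers, line 29
  8: from main, line 38
A correct fix: line 6: replace `-` with `+`.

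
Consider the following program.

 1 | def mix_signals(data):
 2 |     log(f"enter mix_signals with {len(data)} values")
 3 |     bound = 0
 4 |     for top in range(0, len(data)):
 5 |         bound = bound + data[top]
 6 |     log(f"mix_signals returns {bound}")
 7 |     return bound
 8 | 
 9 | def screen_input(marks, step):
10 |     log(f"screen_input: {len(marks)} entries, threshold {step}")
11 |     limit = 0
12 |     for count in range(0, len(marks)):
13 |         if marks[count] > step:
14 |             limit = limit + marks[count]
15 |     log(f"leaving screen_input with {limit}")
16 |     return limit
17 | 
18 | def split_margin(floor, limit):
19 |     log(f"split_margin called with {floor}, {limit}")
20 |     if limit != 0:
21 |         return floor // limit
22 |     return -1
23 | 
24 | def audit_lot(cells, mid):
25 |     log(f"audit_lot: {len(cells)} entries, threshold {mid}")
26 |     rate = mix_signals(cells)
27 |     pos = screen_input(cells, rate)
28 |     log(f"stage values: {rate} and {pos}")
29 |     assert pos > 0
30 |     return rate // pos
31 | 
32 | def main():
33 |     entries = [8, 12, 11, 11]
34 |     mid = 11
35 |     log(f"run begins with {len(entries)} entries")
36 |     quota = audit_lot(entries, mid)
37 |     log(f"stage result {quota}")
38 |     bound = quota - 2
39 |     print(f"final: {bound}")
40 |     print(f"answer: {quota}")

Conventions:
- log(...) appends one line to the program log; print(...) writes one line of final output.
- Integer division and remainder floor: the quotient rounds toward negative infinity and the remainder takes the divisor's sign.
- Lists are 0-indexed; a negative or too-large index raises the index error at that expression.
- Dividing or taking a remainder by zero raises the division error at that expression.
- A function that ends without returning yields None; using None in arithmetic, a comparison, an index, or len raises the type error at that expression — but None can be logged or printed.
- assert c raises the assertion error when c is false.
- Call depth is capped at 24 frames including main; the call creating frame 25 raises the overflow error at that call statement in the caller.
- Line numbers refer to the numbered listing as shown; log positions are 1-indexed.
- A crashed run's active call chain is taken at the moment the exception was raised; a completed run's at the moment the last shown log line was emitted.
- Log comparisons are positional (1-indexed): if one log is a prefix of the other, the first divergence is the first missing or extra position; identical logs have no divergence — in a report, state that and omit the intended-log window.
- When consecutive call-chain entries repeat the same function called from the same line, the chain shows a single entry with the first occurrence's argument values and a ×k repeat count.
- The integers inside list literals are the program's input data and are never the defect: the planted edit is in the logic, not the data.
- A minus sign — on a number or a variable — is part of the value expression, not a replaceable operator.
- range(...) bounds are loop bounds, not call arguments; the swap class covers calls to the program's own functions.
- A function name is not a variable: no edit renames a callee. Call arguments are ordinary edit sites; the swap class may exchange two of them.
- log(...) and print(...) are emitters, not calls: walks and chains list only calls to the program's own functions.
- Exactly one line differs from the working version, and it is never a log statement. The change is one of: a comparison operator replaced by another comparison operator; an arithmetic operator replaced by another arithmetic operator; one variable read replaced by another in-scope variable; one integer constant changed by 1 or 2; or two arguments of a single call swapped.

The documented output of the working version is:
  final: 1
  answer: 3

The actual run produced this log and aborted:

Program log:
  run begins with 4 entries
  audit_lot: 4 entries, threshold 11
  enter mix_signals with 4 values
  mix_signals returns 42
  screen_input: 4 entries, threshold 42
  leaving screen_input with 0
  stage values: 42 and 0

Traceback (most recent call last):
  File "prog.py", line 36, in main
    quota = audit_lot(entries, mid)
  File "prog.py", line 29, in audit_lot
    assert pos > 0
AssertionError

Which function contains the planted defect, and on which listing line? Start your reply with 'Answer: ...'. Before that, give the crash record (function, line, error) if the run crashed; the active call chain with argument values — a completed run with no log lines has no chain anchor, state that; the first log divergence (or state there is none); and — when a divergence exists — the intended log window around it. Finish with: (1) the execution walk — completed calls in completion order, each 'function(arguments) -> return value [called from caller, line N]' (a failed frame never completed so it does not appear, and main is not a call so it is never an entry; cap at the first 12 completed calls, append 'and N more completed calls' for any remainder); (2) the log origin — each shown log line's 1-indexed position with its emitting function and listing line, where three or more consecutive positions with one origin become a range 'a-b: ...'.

Answer: the defect is in audit_lot at line 27.
Key observation: Log line 5 is where behavior first shows: 'screen_input: 4 entries, threshold 42' appears instead of 'screen_input: 4 entries, threshold 11'.
Crash: audit_lot, line 29, AssertionError.
Call chain: main -> audit_lot([8, 12, 11, 11], 11) (called at line 36).
First divergence: at position 5 the run shows 'screen_input: 4 entries, threshold 42' where the working version logs 'screen_input: 4 entries, threshold 11'.
Intended log window:
  3: enter mix_signals with 4 values
  4: mix_signals returns 42
  5: screen_input: 4 entries, threshold 11
  6: leaving screen_input with 12
Execution walk:
  mix_signals([8, 12, 11, 11]) -> 42  [called from audit_lot, line 26]
  screen_input([8, 12, 11, 11], 42) -> 0  [called from audit_lot, line 27]
Log line origins:
  1: logged in main at line 35
  2: logged in audit_lot at line 25
  3: logged in mix_signals at line 2
  4: logged in mix_signals at line 6
  5: logged in screen_input at line 10
  6: logged in screen_input at line 15
  7: logged in audit_lot at line 28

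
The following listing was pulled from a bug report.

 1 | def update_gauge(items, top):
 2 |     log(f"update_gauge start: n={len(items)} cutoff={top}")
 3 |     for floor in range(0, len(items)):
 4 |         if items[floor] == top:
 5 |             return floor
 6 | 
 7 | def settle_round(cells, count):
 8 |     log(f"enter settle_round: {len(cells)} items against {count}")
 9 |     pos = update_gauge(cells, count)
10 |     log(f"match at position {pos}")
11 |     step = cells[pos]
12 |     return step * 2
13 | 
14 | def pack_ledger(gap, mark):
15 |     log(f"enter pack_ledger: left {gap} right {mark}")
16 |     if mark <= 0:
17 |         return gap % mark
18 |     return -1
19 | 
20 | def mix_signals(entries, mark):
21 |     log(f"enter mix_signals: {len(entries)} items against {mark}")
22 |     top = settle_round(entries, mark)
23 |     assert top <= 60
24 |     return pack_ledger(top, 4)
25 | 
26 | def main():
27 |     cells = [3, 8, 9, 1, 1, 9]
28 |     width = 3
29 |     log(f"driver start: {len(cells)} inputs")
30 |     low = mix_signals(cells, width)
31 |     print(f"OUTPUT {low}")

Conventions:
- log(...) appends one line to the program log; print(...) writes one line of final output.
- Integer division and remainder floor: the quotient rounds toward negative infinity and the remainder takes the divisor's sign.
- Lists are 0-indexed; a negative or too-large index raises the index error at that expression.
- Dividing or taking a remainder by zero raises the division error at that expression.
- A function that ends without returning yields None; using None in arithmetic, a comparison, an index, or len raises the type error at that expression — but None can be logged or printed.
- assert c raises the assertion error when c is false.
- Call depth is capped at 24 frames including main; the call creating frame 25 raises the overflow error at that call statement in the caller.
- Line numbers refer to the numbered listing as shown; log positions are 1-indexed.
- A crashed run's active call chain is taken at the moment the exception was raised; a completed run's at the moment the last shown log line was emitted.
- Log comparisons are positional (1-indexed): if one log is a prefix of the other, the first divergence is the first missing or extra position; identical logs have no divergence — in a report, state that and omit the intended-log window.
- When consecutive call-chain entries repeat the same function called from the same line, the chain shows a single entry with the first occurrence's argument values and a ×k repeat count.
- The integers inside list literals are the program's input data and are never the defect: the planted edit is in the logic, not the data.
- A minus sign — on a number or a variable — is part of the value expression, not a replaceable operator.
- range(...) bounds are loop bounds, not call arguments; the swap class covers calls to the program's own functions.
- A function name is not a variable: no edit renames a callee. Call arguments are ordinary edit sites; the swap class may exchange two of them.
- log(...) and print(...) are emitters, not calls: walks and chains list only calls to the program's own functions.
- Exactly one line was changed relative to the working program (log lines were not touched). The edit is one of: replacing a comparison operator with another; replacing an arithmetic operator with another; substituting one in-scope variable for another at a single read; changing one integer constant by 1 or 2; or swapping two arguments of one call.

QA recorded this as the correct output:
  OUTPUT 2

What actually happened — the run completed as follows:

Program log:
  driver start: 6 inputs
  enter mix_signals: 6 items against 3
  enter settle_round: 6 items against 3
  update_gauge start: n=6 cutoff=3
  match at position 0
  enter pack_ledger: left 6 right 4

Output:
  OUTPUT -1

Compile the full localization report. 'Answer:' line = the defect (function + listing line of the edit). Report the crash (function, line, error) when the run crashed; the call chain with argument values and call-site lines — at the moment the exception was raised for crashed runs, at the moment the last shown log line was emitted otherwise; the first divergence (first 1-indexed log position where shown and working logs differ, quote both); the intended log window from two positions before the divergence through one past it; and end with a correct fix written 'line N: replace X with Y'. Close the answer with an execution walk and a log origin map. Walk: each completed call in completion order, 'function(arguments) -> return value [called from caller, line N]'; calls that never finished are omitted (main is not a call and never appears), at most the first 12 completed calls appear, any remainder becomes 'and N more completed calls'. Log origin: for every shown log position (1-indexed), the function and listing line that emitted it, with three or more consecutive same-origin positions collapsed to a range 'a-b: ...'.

Answer: the defect is in pack_ledger at line 16.
Core observation: No log line changed; the fault shows up purely in the output.
Call chain: main -> mix_signals([3, 8, 9, 1, 1, 9], 3) (called at line 30) -> pack_ledger(6, 4) (called at line 24).
First divergence: none (the log streams are identical).
Execution walk:
  update_gauge([3, 8, 9, 1, 1, 9], 3) -> 0  [called from settle_round, line 9]
  settle_round([3, 8, 9, 1, 1, 9], 3) -> 6  [called from mix_signals, line 22]
  pack_ledger(6, 4) -> -1  [called from mix_signals, line 24]
  mix_signals([3, 8, 9, 1, 1, 9], 3) -> -1  [called from main, line 30]
Log line origins:
  1: from main, line 29
  2: from mix_signals, line 21
  3: from settle_round, line 8
  4: from update_gauge, line 2
  5: from settle_round, line 10
  6: from pack_ledger, line 15
A correct fix: line 16: replace `<=` with `!=`.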